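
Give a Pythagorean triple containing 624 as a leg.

We need the other leg and hypotenuse such that 624² + x² = c².
Take x = 315, c = 699: 624² + 315² = 389376 + 99225 = 488601 = 699² ✓
Triple: (315, 624, 699)

(315, 624, 699)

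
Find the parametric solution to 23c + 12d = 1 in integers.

Step 1: Compute gcd(23, 12) = 1.
Since 1 divides 1, solutions exist.

Step 2: Find a particular solution using extended Euclidean algorithm.
We get c₀ = -1, d₀ = 2.
Check: 23*-1 + 12*2 = 1 = 1 ✓

Step 3: Write the general solution.
c = -1 + (12/1)t = -1 + 12t
d = 2 - (23/1)t = 2 - 23t
for any integer t.

c = -1 + 12t, d = 2 - 23t for integer t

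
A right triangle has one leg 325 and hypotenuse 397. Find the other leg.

b² = c² - a² = 157609 - 105625 = 51984
b = 228

228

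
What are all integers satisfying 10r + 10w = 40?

Step 1: Compute gcd(10, 10) = 10.
Since 10 divides 40, solutions exist.

Step 2: Find a particular solution using extended Euclidean algorithm.
We get r₀ = 0, w₀ = 4.
Check: 10*0 + 10*4 = 40 = 40 ✓

Step 3: Write the general solution.
r = 0 + (10/10)t = 0 + 1t
w = 4 - (10/10)t = 4 - 1t
for any integer t.

r = 0 + 1t, w = 4 - 1t for integer t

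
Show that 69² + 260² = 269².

Compute a² + b²:
69² + 260² = 4761 + 67600 = 72361
Compute c²:
269² = 72361
Since 72361 = 72361, it is a Pythagorean triple.

Yes, it is a Pythagorean triple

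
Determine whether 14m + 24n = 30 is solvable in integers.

Step 1: Compute gcd(14, 24).
gcd(14, 24) = 2

Step 2: Check divisibility.
Does 2 divide 30? 30 = 2 x 15, so yes.

By the theorem on linear Diophantine equations, 14m + 24n = 30 has integer solutions if and only if gcd(14, 24) divides 30. Since 2 | 30, solutions exist.

Yes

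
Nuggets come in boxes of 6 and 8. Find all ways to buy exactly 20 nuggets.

We need non-negative integers (x, y) with 6x + 8y = 20.
For each x in 0..3, check if 20 - 6x is a non-negative multiple of 8.
x = 2: 8y = 8, y = 1 ✓

(2 boxes of 6, 1 boxes of 8)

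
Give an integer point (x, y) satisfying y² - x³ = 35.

Try small integer x values and check whether x³ + 35 is a perfect square.
x = 1: x³ + 35 = 1³ + 35 = 1 + 35 = 36
Is 36 a perfect square? 6² = 36 ✓
So (x, y) = (1, -6) is a solution.

x = 1, y = -6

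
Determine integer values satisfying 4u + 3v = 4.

Step 1: Check solvability.
gcd(4, 3) = 1
Since 1 divides 4, solutions exist.

Step 2: Apply extended Euclidean algorithm to find gcd.
We find integers such that 4*x0 + 3*y0 = 1

Step 3: Scale the particular solution.
Multiply by 4/1 = 4:
u = 4, v = -4

Step 4: Verify.
4*(4) + 3*(-4) = 4 = 4 ✓

u = 4, v = -4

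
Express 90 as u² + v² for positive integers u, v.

We need to find integers u, v > 0 such that u² + v² = 90.
Trying u = 3: v² = 90 - 3² = 90 - 9 = 81
v = 9
Check: 3² + 9² = 9 + 81 = 90 ✓

90 = 3² + 9²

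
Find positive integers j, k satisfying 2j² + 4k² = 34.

Try small values of j and check whether (34 - 2j²)/4 is a perfect square.
j = 3: 2·3² = 18, so 4k² = 34 - 18 = 16, giving k² = 4, k = 2.
Check: 2·3² + 4·2² = 18 + 16 = 34 ✓

j = 3, k = 2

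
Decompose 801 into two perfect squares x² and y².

We need to find integers x, y > 0 such that x² + y² = 801.
Trying x = 15: y² = 801 - 15² = 801 - 225 = 576
y = 24
Check: 15² + 24² = 225 + 576 = 801 ✓

801 = 15² + 24²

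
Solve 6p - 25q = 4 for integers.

Step 1: Check solvability.
gcd(6, 25) = 1
Since 1 divides 4, solutions exist.

Step 2: Apply extended Euclidean algorithm to find gcd.
We find integers such that 6*x0 + 25*y0 = 1

Step 3: Scale the particular solution.
Multiply by 4/1 = 4:
p = -16, q = -4

Step 4: Verify.
6*(-16) - 25*(-4) = 4 = 4 ✓

p = -16, q = -4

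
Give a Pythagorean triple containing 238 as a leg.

We need the other leg and hypotenuse such that 238² + x² = c².
Take x = 240, c = 338: 238² + 240² = 56644 + 57600 = 114244 = 338² ✓
Triple: (238, 240, 338)

(238, 240, 338)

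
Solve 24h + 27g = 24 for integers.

Step 1: Check solvability.
gcd(24, 27) = 3
Since 3 divides 24, solutions exist.

Step 2: Apply extended Euclidean algorithm to find gcd.
We find integers such that 24*x0 + 27*y0 = 3

Step 3: Scale the particular solution.
Multiply by 24/3 = 8:
h = -8, g = 8

Step 4: Verify.
24*(-8) + 27*(8) = 24 = 24 ✓

h = -8, g = 8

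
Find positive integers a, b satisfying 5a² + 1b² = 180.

Try small values of a and check whether (180 - 5a²)/1 is a perfect square.
a = 4: 5·4² = 80, so 1b² = 180 - 80 = 100, giving b² = 100, b = 10.
Check: 5·4² + 1·10² = 80 + 100 = 180 ✓

a = 4, b = 10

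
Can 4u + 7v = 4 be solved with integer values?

Step 1: Compute gcd(4, 7).
gcd(4, 7) = 1

Step 2: Check divisibility.
Does 1 divide 4? 4 = 1 x 4, so yes.

By the theorem on linear Diophantine equations, 4u + 7v = 4 has integer solutions if and only if gcd(4, 7) divides 4. Since 1 | 4, solutions exist.

Yes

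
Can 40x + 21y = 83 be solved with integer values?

Step 1: Compute gcd(40, 21).
gcd(40, 21) = 1

Step 2: Check divisibility.
Does 1 divide 83? 83 = 1 x 83, so yes.

By the theorem on linear Diophantine equations, 40x + 21y = 83 has integer solutions if and only if gcd(40, 21) divides 83. Since 1 | 83, solutions exist.

Yes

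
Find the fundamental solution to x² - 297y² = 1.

We seek the smallest positive integers (x, y) with x² - 297y² = 1, i.e., x² = 297y² + 1.
Try successive y values:
y = 1: x² = 297·1² + 1 = 298, not a perfect square
y = 2: x² = 297·2² + 1 = 1189, not a perfect square
y = 3: x² = 297·3² + 1 = 2674, not a perfect square
... continuing the search (or via continued fractions) ...
y = 2820: x² = 297·2820² + 1 = 2361862801, x = 48599 ✓

Verify: 48599² - 297·2820² = 2361862801 - 2361862800 = 1 ✓

x = 48599, y = 2820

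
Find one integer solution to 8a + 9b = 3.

Step 1: Check solvability.
gcd(8, 9) = 1
Since 1 divides 3, solutions exist.

Step 2: Apply extended Euclidean algorithm to find gcd.
We find integers such that 8*x0 + 9*y0 = 1

Step 3: Scale the particular solution.
Multiply by 3/1 = 3:
a = -3, b = 3

Step 4: Verify.
8*(-3) + 9*(3) = 3 = 3 ✓

a = -3, b = 3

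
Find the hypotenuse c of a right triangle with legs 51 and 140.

c² = a² + b² = 51² + 140² = 2601 + 19600 = 22201
c = 149

149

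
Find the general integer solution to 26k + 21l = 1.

Step 1: Compute gcd(26, 21) = 1.
Since 1 divides 1, solutions exist.

Step 2: Find a particular solution using extended Euclidean algorithm.
We get k₀ = -4, l₀ = 5.
Check: 26*-4 + 21*5 = 1 = 1 ✓

Step 3: Write the general solution.
k = -4 + (21/1)t = -4 + 21t
l = 5 - (26/1)t = 5 - 26t
for any integer t.

k = -4 + 21t, l = 5 - 26t for integer t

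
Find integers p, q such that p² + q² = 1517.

We need to find integers p, q > 0 such that p² + q² = 1517.
Trying p = 19: q² = 1517 - 19² = 1517 - 361 = 1156
q = 34
Check: 19² + 34² = 361 + 1156 = 1517 ✓

1517 = 19² + 34²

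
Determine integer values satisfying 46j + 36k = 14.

Step 1: Check solvability.
gcd(46, 36) = 2
Since 2 divides 14, solutions exist.

Step 2: Apply extended Euclidean algorithm to find gcd.
We find integers such that 46*x0 + 36*y0 = 2

Step 3: Scale the particular solution.
Multiply by 14/2 = 7:
j = -49, k = 63

Step 4: Verify.
46*(-49) + 36*(63) = 14 = 14 ✓

j = -49, k = 63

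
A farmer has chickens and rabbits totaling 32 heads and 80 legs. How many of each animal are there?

Let c = chickens, r = rabbits.
Heads: c + r = 32
Legs: 2c + 4r = 80
From the first equation, c = 32 - r. Substitute:
2(32 - r) + 4r = 80
64 + 2r = 80
r = (80 - 64)/2 = 8
c = 32 - 8 = 24

Chickens: 24, Rabbits: 8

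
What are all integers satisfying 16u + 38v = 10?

Step 1: Compute gcd(16, 38) = 2.
Since 2 divides 10, solutions exist.

Step 2: Find a particular solution using extended Euclidean algorithm.
We get u₀ = -35, v₀ = 15.
Check: 16*-35 + 38*15 = 10 = 10 ✓

Step 3: Write the general solution.
u = -35 + (38/2)t = -35 + 19t
v = 15 - (16/2)t = 15 - 8t
for any integer t.

u = -35 + 19t, v = 15 - 8t for integer t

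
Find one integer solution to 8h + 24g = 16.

Step 1: Check solvability.
gcd(8, 24) = 8
Since 8 divides 16, solutions exist.

Step 2: Apply extended Euclidean algorithm to find gcd.
We find integers such that 8*x0 + 24*y0 = 8

Step 3: Scale the particular solution.
Multiply by 16/8 = 2:
h = 2, g = 0

Step 4: Verify.
8*(2) + 24*(0) = 16 = 16 ✓

h = 2, g = 0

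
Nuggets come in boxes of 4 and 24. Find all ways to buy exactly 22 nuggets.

We need non-negative integers (x, y) with 4x + 24y = 22.
For each x in 0..5, check if 22 - 4x is a non-negative multiple of 24.
No x yields an integer y ≥ 0.

No solution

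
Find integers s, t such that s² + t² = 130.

We need to find integers s, t > 0 such that s² + t² = 130.
Trying s = 3: t² = 130 - 3² = 130 - 9 = 121
t = 11
Check: 3² + 11² = 9 + 121 = 130 ✓

130 = 3² + 11²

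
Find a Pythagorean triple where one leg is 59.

We need the other leg and hypotenuse such that 59² + x² = c².
Take x = 1740, c = 1741: 59² + 1740² = 3481 + 3027600 = 3031081 = 1741² ✓
Triple: (59, 1740, 1741)

(59, 1740, 1741)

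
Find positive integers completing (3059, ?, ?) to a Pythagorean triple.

We need the other leg and hypotenuse such that 3059² + x² = c².
Take x = 588, c = 3115: 3059² + 588² = 9357481 + 345744 = 9703225 = 3115² ✓
Triple: (3059, 588, 3115)

(3059, 588, 3115)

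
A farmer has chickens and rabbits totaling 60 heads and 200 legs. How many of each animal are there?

Let c = chickens, r = rabbits.
Heads: c + r = 60
Legs: 2c + 4r = 200
From the first equation, c = 60 - r. Substitute:
2(60 - r) + 4r = 200
120 + 2r = 200
r = (200 - 120)/2 = 40
c = 60 - 40 = 20

Chickens: 20, Rabbits: 40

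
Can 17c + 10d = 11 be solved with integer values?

Step 1: Compute gcd(17, 10).
gcd(17, 10) = 1

Step 2: Check divisibility.
Does 1 divide 11? 11 = 1 x 11, so yes.

By the theorem on linear Diophantine equations, 17c + 10d = 11 has integer solutions if and only if gcd(17, 10) divides 11. Since 1 | 11, solutions exist.

Yes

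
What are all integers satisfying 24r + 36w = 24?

Step 1: Compute gcd(24, 36) = 12.
Since 12 divides 24, solutions exist.

Step 2: Find a particular solution using extended Euclidean algorithm.
We get r₀ = -2, w₀ = 2.
Check: 24*-2 + 36*2 = 24 = 24 ✓

Step 3: Write the general solution.
r = -2 + (36/12)t = -2 + 3t
w = 2 - (24/12)t = 2 - 2t
for any integer t.

r = -2 + 3t, w = 2 - 2t for integer t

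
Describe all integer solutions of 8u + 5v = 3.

Step 1: Compute gcd(8, 5) = 1.
Since 1 divides 3, solutions exist.

Step 2: Find a particular solution using extended Euclidean algorithm.
We get u₀ = 6, v₀ = -9.
Check: 8*6 + 5*-9 = 3 = 3 ✓

Step 3: Write the general solution.
u = 6 + (5/1)t = 6 + 5t
v = -9 - (8/1)t = -9 - 8t
for any integer t.

u = 6 + 5t, v = -9 - 8t for integer t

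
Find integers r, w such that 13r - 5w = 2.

Step 1: Check solvability.
gcd(13, 5) = 1
Since 1 divides 2, solutions exist.

Step 2: Apply extended Euclidean algorithm to find gcd.
We find integers such that 13*x0 + 5*y0 = 1

Step 3: Scale the particular solution.
Multiply by 2/1 = 2:
r = 4, w = 10

Step 4: Verify.
13*(4) - 5*(10) = 2 = 2 ✓

r = 4, w = 10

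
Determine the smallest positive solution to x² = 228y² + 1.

We seek the smallest positive integers (x, y) with x² - 228y² = 1, i.e., x² = 228y² + 1.
Try successive y values:
y = 1: x² = 228·1² + 1 = 229, not a perfect square
y = 2: x² = 228·2² + 1 = 913, not a perfect square
y = 3: x² = 228·3² + 1 = 2053, not a perfect square
... continuing the search (or via continued fractions) ...
y = 10: x² = 228·10² + 1 = 22801, x = 151 ✓

Verify: 151² - 228·10² = 22801 - 22800 = 1 ✓

x = 151, y = 10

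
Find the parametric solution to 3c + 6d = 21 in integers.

Step 1: Compute gcd(3, 6) = 3.
Since 3 divides 21, solutions exist.

Step 2: Find a particular solution using extended Euclidean algorithm.
We get c₀ = 7, d₀ = 0.
Check: 3*7 + 6*0 = 21 = 21 ✓

Step 3: Write the general solution.
c = 7 + (6/3)t = 7 + 2t
d = 0 - (3/3)t = 0 - 1t
for any integer t.

c = 7 + 2t, d = 0 - 1t for integer t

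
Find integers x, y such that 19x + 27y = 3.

Step 1: Check solvability.
gcd(19, 27) = 1
Since 1 divides 3, solutions exist.

Step 2: Apply extended Euclidean algorithm to find gcd.
We find integers such that 19*x0 + 27*y0 = 1

Step 3: Scale the particular solution.
Multiply by 3/1 = 3:
x = 30, y = -21

Step 4: Verify.
19*(30) + 27*(-21) = 3 = 3 ✓

x = 30, y = -21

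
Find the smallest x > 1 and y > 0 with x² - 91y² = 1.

We seek the smallest positive integers (x, y) with x² - 91y² = 1, i.e., x² = 91y² + 1.
Try successive y values:
y = 1: x² = 91·1² + 1 = 92, not a perfect square
y = 2: x² = 91·2² + 1 = 365, not a perfect square
y = 3: x² = 91·3² + 1 = 820, not a perfect square
... continuing the search (or via continued fractions) ...
y = 165: x² = 91·165² + 1 = 2477476, x = 1574 ✓

Verify: 1574² - 91·165² = 2477476 - 2477475 = 1 ✓

x = 1574, y = 165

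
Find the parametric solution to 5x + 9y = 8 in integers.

Step 1: Compute gcd(5, 9) = 1.
Since 1 divides 8, solutions exist.

Step 2: Find a particular solution using extended Euclidean algorithm.
We get x₀ = 16, y₀ = -8.
Check: 5*16 + 9*-8 = 8 = 8 ✓

Step 3: Write the general solution.
x = 16 + (9/1)t = 16 + 9t
y = -8 - (5/1)t = -8 - 5t
for any integer t.

x = 16 + 9t, y = -8 - 5t for integer t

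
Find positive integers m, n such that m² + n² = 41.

Search for m with 41 - m² a perfect square.
m = 4: 41 - 4² = 41 - 16 = 25 = 5² ✓
So m = 4, n = 5.

m = 4, n = 5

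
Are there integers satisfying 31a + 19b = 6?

Step 1: Compute gcd(31, 19).
gcd(31, 19) = 1

Step 2: Check divisibility.
Does 1 divide 6? 6 = 1 x 6, so yes.

By the theorem on linear Diophantine equations, 31a + 19b = 6 has integer solutions if and only if gcd(31, 19) divides 6. Since 1 | 6, solutions exist.

Yes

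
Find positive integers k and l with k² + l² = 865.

We need to find integers k, l > 0 such that k² + l² = 865.
Trying k = 9: l² = 865 - 9² = 865 - 81 = 784
l = 28
Check: 9² + 28² = 81 + 784 = 865 ✓

865 = 9² + 28²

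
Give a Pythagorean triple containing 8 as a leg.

We need the other leg and hypotenuse such that 8² + x² = c².
Take x = 15, c = 17: 8² + 15² = 64 + 225 = 289 = 17² ✓
Triple: (15, 8, 17)

(15, 8, 17)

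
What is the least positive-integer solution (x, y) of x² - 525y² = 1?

We seek the smallest positive integers (x, y) with x² - 525y² = 1, i.e., x² = 525y² + 1.
Try successive y values:
y = 1: x² = 525·1² + 1 = 526, not a perfect square
y = 2: x² = 525·2² + 1 = 2101, not a perfect square
y = 3: x² = 525·3² + 1 = 4726, not a perfect square
... continuing the search (or via continued fractions) ...
y = 264: x² = 525·264² + 1 = 36590401, x = 6049 ✓

Verify: 6049² - 525·264² = 36590401 - 36590400 = 1 ✓

x = 6049, y = 264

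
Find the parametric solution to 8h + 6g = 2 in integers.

Step 1: Compute gcd(8, 6) = 2.
Since 2 divides 2, solutions exist.

Step 2: Find a particular solution using extended Euclidean algorithm.
We get h₀ = 1, g₀ = -1.
Check: 8*1 + 6*-1 = 2 = 2 ✓

Step 3: Write the general solution.
h = 1 + (6/2)t = 1 + 3t
g = -1 - (8/2)t = -1 - 4t
for any integer t.

h = 1 + 3t, g = -1 - 4t for integer t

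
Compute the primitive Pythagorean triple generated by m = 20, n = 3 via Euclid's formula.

a = m² - n² = 20² - 3² = 400 - 9 = 391
b = 2mn = 2·20·3 = 120
c = m² + n² = 400 + 9 = 409
Verify: 391² + 120² = 152881 + 14400 = 167281 = 409² ✓

(391, 120, 409)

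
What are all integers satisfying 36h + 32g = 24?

Step 1: Compute gcd(36, 32) = 4.
Since 4 divides 24, solutions exist.

Step 2: Find a particular solution using extended Euclidean algorithm.
We get h₀ = 6, g₀ = -6.
Check: 36*6 + 32*-6 = 24 = 24 ✓

Step 3: Write the general solution.
h = 6 + (32/4)t = 6 + 8t
g = -6 - (36/4)t = -6 - 9t
for any integer t.

h = 6 + 8t, g = -6 - 9t for integer t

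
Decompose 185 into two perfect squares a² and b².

We need to find integers a, b > 0 such that a² + b² = 185.
Trying a = 4: b² = 185 - 4² = 185 - 16 = 169
b = 13
Check: 4² + 13² = 16 + 169 = 185 ✓

185 = 4² + 13²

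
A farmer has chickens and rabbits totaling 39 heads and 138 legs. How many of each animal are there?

Let c = chickens, r = rabbits.
Heads: c + r = 39
Legs: 2c + 4r = 138
From the first equation, c = 39 - r. Substitute:
2(39 - r) + 4r = 138
78 + 2r = 138
r = (138 - 78)/2 = 30
c = 39 - 30 = 9

Chickens: 9, Rabbits: 30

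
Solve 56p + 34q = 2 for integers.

Step 1: Check solvability.
gcd(56, 34) = 2
Since 2 divides 2, solutions exist.

Step 2: Apply extended Euclidean algorithm to find gcd.
We find integers such that 56*x0 + 34*y0 = 2

Step 3: Scale the particular solution.
Multiply by 2/2 = 1:
p = -3, q = 5

Step 4: Verify.
56*(-3) + 34*(5) = 2 = 2 ✓

p = -3, q = 5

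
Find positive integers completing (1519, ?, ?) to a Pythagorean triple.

We need the other leg and hypotenuse such that 1519² + x² = c².
Take x = 3192, c = 3535: 1519² + 3192² = 2307361 + 10188864 = 12496225 = 3535² ✓
Triple: (1519, 3192, 3535)

(1519, 3192, 3535)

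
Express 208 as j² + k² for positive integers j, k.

We need to find integers j, k > 0 such that j² + k² = 208.
Trying j = 8: k² = 208 - 8² = 208 - 64 = 144
k = 12
Check: 8² + 12² = 64 + 144 = 208 ✓

208 = 8² + 12²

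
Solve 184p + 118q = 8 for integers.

Step 1: Check solvability.
gcd(184, 118) = 2
Since 2 divides 8, solutions exist.

Step 2: Apply extended Euclidean algorithm to find gcd.
We find integers such that 184*x0 + 118*y0 = 2

Step 3: Scale the particular solution.
Multiply by 8/2 = 4:
p = -100, q = 156

Step 4: Verify.
184*(-100) + 118*(156) = 8 = 8 ✓

p = -100, q = 156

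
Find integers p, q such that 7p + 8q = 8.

Step 1: Check solvability.
gcd(7, 8) = 1
Since 1 divides 8, solutions exist.

Step 2: Apply extended Euclidean algorithm to find gcd.
We find integers such that 7*x0 + 8*y0 = 1

Step 3: Scale the particular solution.
Multiply by 8/1 = 8:
p = -8, q = 8

Step 4: Verify.
7*(-8) + 8*(8) = 8 = 8 ✓

p = -8, q = 8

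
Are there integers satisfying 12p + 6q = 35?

Step 1: Compute gcd(12, 6).
gcd(12, 6) = 6

Step 2: Check divisibility.
Does 6 divide 35? 35 = 6 x 5 + 5, so no.

By the theorem on linear Diophantine equations, 12p + 6q = 35 has integer solutions if and only if gcd(12, 6) divides 35. Since 6 does not divide 35, no solutions exist.

No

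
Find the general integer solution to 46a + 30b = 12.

Step 1: Compute gcd(46, 30) = 2.
Since 2 divides 12, solutions exist.

Step 2: Find a particular solution using extended Euclidean algorithm.
We get a₀ = 12, b₀ = -18.
Check: 46*12 + 30*-18 = 12 = 12 ✓

Step 3: Write the general solution.
a = 12 + (30/2)t = 12 + 15t
b = -18 - (46/2)t = -18 - 23t
for any integer t.

a = 12 + 15t, b = -18 - 23t for integer t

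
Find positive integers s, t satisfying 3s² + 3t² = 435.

Try small values of s and check whether (435 - 3s²)/3 is a perfect square.
s = 8: 3·8² = 192, so 3t² = 435 - 192 = 243, giving t² = 81, t = 9.
Check: 3·8² + 3·9² = 192 + 243 = 435 ✓

s = 8, t = 9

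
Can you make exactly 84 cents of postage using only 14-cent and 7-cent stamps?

We need non-negative x, y with 14x + 7y = 84.
gcd(14, 7) = 7 divides 84, so integer solutions exist.
Search for a non-negative one: x = 0 gives 7y = 84 - 0 = 84, so y = 12.
Check: 14·0 + 7·12 = 84 ✓

Yes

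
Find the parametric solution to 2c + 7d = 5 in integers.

Step 1: Compute gcd(2, 7) = 1.
Since 1 divides 5, solutions exist.

Step 2: Find a particular solution using extended Euclidean algorithm.
We get c₀ = -15, d₀ = 5.
Check: 2*-15 + 7*5 = 5 = 5 ✓

Step 3: Write the general solution.
c = -15 + (7/1)t = -15 + 7t
d = 5 - (2/1)t = 5 - 2t
for any integer t.

c = -15 + 7t, d = 5 - 2t for integer t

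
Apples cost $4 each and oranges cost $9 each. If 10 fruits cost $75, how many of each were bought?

Let a = apples, o = oranges.
a + o = 10
4a + 9o = 75
Substitute o = 10 - a:
4a + 9(10 - a) = 75
(4 - 9)a = 75 - 90
-5a = -15
a = 3, o = 10 - 3 = 7

Apples: 3, Oranges: 7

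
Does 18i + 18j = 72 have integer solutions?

Step 1: Compute gcd(18, 18).
gcd(18, 18) = 18

Step 2: Check divisibility.
Does 18 divide 72? 72 = 18 x 4, so yes.

By the theorem on linear Diophantine equations, 18i + 18j = 72 has integer solutions if and only if gcd(18, 18) divides 72. Since 18 | 72, solutions exist.

Yes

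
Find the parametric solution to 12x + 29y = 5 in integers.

Step 1: Compute gcd(12, 29) = 1.
Since 1 divides 5, solutions exist.

Step 2: Find a particular solution using extended Euclidean algorithm.
We get x₀ = -60, y₀ = 25.
Check: 12*-60 + 29*25 = 5 = 5 ✓

Step 3: Write the general solution.
x = -60 + (29/1)t = -60 + 29t
y = 25 - (12/1)t = 25 - 12t
for any integer t.

x = -60 + 29t, y = 25 - 12t for integer t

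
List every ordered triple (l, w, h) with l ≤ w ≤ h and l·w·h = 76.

Iterate l from 1 to ⌊76^(1/3)⌋. For each l dividing 76, iterate w ≥ l with w dividing 76/l, and set h = 76/(l·w).
Triples found (4): (1×1×76), (1×2×38), (1×4×19), (2×2×19)

(1×1×76), (1×2×38), (1×4×19), (2×2×19)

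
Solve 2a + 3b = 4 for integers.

Step 1: Check solvability.
gcd(2, 3) = 1
Since 1 divides 4, solutions exist.

Step 2: Apply extended Euclidean algorithm to find gcd.
We find integers such that 2*x0 + 3*y0 = 1

Step 3: Scale the particular solution.
Multiply by 4/1 = 4:
a = -4, b = 4

Step 4: Verify.
2*(-4) + 3*(4) = 4 = 4 ✓

a = -4, b = 4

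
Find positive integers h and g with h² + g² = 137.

We need to find integers h, g > 0 such that h² + g² = 137.
Trying h = 4: g² = 137 - 4² = 137 - 16 = 121
g = 11
Check: 4² + 11² = 16 + 121 = 137 ✓

137 = 4² + 11²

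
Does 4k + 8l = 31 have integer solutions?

Step 1: Compute gcd(4, 8).
gcd(4, 8) = 4

Step 2: Check divisibility.
Does 4 divide 31? 31 = 4 x 7 + 3, so no.

By the theorem on linear Diophantine equations, 4k + 8l = 31 has integer solutions if and only if gcd(4, 8) divides 31. Since 4 does not divide 31, no solutions exist.

No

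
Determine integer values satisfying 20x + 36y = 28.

Step 1: Check solvability.
gcd(20, 36) = 4
Since 4 divides 28, solutions exist.

Step 2: Apply extended Euclidean algorithm to find gcd.
We find integers such that 20*x0 + 36*y0 = 4

Step 3: Scale the particular solution.
Multiply by 28/4 = 7:
x = 14, y = -7

Step 4: Verify.
20*(14) + 36*(-7) = 28 = 28 ✓

x = 14, y = -7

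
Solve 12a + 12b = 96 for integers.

Step 1: Check solvability.
gcd(12, 12) = 12
Since 12 divides 96, solutions exist.

Step 2: Apply extended Euclidean algorithm to find gcd.
We find integers such that 12*x0 + 12*y0 = 12

Step 3: Scale the particular solution.
Multiply by 96/12 = 8:
a = 0, b = 8

Step 4: Verify.
12*(0) + 12*(8) = 96 = 96 ✓

a = 0, b = 8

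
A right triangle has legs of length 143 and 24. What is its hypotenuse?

c² = a² + b² = 143² + 24² = 20449 + 576 = 21025
c = 145

145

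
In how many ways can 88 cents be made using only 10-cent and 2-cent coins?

We need non-negative integers (x, y) with 10x + 2y = 88.
For each x from 0 to 8, check if (88 - 10x) is a non-negative multiple of 2.
Solutions (x, y): (0,44), (1,39), (2,34), (3,29), ...
Count: 9

9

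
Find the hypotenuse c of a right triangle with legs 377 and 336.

c² = a² + b² = 377² + 336² = 142129 + 112896 = 255025
c = 505

505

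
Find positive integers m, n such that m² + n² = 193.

Search for m with 193 - m² a perfect square.
m = 7: 193 - 7² = 193 - 49 = 144 = 12² ✓
So m = 7, n = 12.

m = 7, n = 12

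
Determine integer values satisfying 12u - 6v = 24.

Step 1: Check solvability.
gcd(12, 6) = 6
Since 6 divides 24, solutions exist.

Step 2: Apply extended Euclidean algorithm to find gcd.
We find integers such that 12*x0 + 6*y0 = 6

Step 3: Scale the particular solution.
Multiply by 24/6 = 4:
u = 0, v = -4

Step 4: Verify.
12*(0) - 6*(-4) = 24 = 24 ✓

u = 0, v = -4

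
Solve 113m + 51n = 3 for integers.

Step 1: Check solvability.
gcd(113, 51) = 1
Since 1 divides 3, solutions exist.

Step 2: Apply extended Euclidean algorithm to find gcd.
We find integers such that 113*x0 + 51*y0 = 1

Step 3: Scale the particular solution.
Multiply by 3/1 = 3:
m = 42, n = -93

Step 4: Verify.
113*(42) + 51*(-93) = 3 = 3 ✓

m = 42, n = -93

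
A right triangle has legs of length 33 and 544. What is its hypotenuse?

c² = a² + b² = 33² + 544² = 1089 + 295936 = 297025
c = 545

545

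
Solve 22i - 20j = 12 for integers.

Step 1: Check solvability.
gcd(22, 20) = 2
Since 2 divides 12, solutions exist.

Step 2: Apply extended Euclidean algorithm to find gcd.
We find integers such that 22*x0 + 20*y0 = 2

Step 3: Scale the particular solution.
Multiply by 12/2 = 6:
i = 6, j = 6

Step 4: Verify.
22*(6) - 20*(6) = 12 = 12 ✓

i = 6, j = 6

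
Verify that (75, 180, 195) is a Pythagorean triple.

Compute a² + b² = 75² + 180² = 5625 + 32400 = 38025
Compute c² = 195² = 38025
Since 38025 = 38025, confirmed.

Yes, it is a Pythagorean triple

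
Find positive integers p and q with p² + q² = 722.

We need to find integers p, q > 0 such that p² + q² = 722.
Trying p = 19: q² = 722 - 19² = 722 - 361 = 361
q = 19
Check: 19² + 19² = 361 + 361 = 722 ✓

722 = 19² + 19²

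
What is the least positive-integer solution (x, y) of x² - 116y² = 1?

We seek the smallest positive integers (x, y) with x² - 116y² = 1, i.e., x² = 116y² + 1.
Try successive y values:
y = 1: x² = 116·1² + 1 = 117, not a perfect square
y = 2: x² = 116·2² + 1 = 465, not a perfect square
y = 3: x² = 116·3² + 1 = 1045, not a perfect square
... continuing the search (or via continued fractions) ...
y = 910: x² = 116·910² + 1 = 96059601, x = 9801 ✓

Verify: 9801² - 116·910² = 96059601 - 96059600 = 1 ✓

x = 9801, y = 910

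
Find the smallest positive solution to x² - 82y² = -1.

We need x² = 82y² - 1. Try successive y:
y = 1: x² = 82·1² - 1 = 81 = 9² ✓
Check: 9² - 82·1² = 81 - 82 = -1 ✓

x = 9, y = 1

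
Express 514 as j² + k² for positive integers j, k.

We need to find integers j, k > 0 such that j² + k² = 514.
Trying j = 15: k² = 514 - 15² = 514 - 225 = 289
k = 17
Check: 15² + 17² = 225 + 289 = 514 ✓

514 = 15² + 17²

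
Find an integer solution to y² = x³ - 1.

Try small integer x values and check whether x³ - 1 is a perfect square.
x = 1: x³ - 1 = 1³ - 1 = 1 - 1 = 0
Is 0 a perfect square? 0² = 0 ✓
So (x, y) = (1, 0) is a solution.

x = 1, y = 0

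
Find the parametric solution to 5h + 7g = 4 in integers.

Step 1: Compute gcd(5, 7) = 1.
Since 1 divides 4, solutions exist.

Step 2: Find a particular solution using extended Euclidean algorithm.
We get h₀ = 12, g₀ = -8.
Check: 5*12 + 7*-8 = 4 = 4 ✓

Step 3: Write the general solution.
h = 12 + (7/1)t = 12 + 7t
g = -8 - (5/1)t = -8 - 5t
for any integer t.

h = 12 + 7t, g = -8 - 5t for integer t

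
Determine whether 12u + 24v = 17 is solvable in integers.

Step 1: Compute gcd(12, 24).
gcd(12, 24) = 12

Step 2: Check divisibility.
Does 12 divide 17? 17 = 12 x 1 + 5, so no.

By the theorem on linear Diophantine equations, 12u + 24v = 17 has integer solutions if and only if gcd(12, 24) divides 17. Since 12 does not divide 17, no solutions exist.

No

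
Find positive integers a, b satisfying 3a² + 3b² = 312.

Try small values of a and check whether (312 - 3a²)/3 is a perfect square.
a = 10: 3·10² = 300, so 3b² = 312 - 300 = 12, giving b² = 4, b = 2.
Check: 3·10² + 3·2² = 300 + 12 = 312 ✓

a = 10, b = 2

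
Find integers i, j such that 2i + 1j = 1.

Step 1: Check solvability.
gcd(2, 1) = 1
Since 1 divides 1, solutions exist.

Step 2: Apply extended Euclidean algorithm to find gcd.
We find integers such that 2*x0 + 1*y0 = 1

Step 3: Scale the particular solution.
Multiply by 1/1 = 1:
i = 0, j = 1

Step 4: Verify.
2*(0) + 1*(1) = 1 = 1 ✓

i = 0, j = 1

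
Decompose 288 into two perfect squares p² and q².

We need to find integers p, q > 0 such that p² + q² = 288.
Trying p = 12: q² = 288 - 12² = 288 - 144 = 144
q = 12
Check: 12² + 12² = 144 + 144 = 288 ✓

288 = 12² + 12²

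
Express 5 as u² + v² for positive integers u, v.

We need to find integers u, v > 0 such that u² + v² = 5.
Trying u = 1: v² = 5 - 1² = 5 - 1 = 4
v = 2
Check: 1² + 2² = 1 + 4 = 5 ✓

5 = 1² + 2²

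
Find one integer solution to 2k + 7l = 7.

Step 1: Check solvability.
gcd(2, 7) = 1
Since 1 divides 7, solutions exist.

Step 2: Apply extended Euclidean algorithm to find gcd.
We find integers such that 2*x0 + 7*y0 = 1

Step 3: Scale the particular solution.
Multiply by 7/1 = 7:
k = -21, l = 7

Step 4: Verify.
2*(-21) + 7*(7) = 7 = 7 ✓

k = -21, l = 7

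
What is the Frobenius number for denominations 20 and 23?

For two coprime denominations a and b, the Frobenius number (largest value not representable as a non-negative combination) is ab - a - b.
Here gcd(20, 23) = 1, so they are coprime.
F(20, 23) = 20·23 - 20 - 23 = 460 - 43 = 417

417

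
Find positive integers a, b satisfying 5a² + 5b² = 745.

Try small values of a and check whether (745 - 5a²)/5 is a perfect square.
a = 7: 5·7² = 245, so 5b² = 745 - 245 = 500, giving b² = 100, b = 10.
Check: 5·7² + 5·10² = 245 + 500 = 745 ✓

a = 7, b = 10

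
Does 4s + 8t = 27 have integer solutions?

Step 1: Compute gcd(4, 8).
gcd(4, 8) = 4

Step 2: Check divisibility.
Does 4 divide 27? 27 = 4 x 6 + 3, so no.

By the theorem on linear Diophantine equations, 4s + 8t = 27 has integer solutions if and only if gcd(4, 8) divides 27. Since 4 does not divide 27, no solutions exist.

No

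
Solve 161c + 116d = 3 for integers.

Step 1: Check solvability.
gcd(161, 116) = 1
Since 1 divides 3, solutions exist.

Step 2: Apply extended Euclidean algorithm to find gcd.
We find integers such that 161*x0 + 116*y0 = 1

Step 3: Scale the particular solution.
Multiply by 3/1 = 3:
c = 147, d = -204

Step 4: Verify.
161*(147) + 116*(-204) = 3 = 3 ✓

c = 147, d = -204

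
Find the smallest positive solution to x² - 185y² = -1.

We need x² = 185y² - 1. Try successive y:
y = 1: x² = 185·1² - 1 = 184, not a perfect square
y = 2: x² = 185·2² - 1 = 739, not a perfect square
y = 3: x² = 185·3² - 1 = 1664, not a perfect square
...
y = 5: x² = 185·5² - 1 = 4624 = 68² ✓
Check: 68² - 185·5² = 4624 - 4625 = -1 ✓

x = 68, y = 5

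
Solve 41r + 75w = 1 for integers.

Step 1: Check solvability.
gcd(41, 75) = 1
Since 1 divides 1, solutions exist.

Step 2: Apply extended Euclidean algorithm to find gcd.
We find integers such that 41*x0 + 75*y0 = 1

Step 3: Scale the particular solution.
Multiply by 1/1 = 1:
r = 11, w = -6

Step 4: Verify.
41*(11) + 75*(-6) = 1 = 1 ✓

r = 11, w = -6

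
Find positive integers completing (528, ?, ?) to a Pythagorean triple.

We need the other leg and hypotenuse such that 528² + x² = c².
Take x = 455, c = 697: 528² + 455² = 278784 + 207025 = 485809 = 697² ✓
Triple: (455, 528, 697)

(455, 528, 697)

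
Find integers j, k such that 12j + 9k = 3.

Step 1: Check solvability.
gcd(12, 9) = 3
Since 3 divides 3, solutions exist.

Step 2: Apply extended Euclidean algorithm to find gcd.
We find integers such that 12*x0 + 9*y0 = 3

Step 3: Scale the particular solution.
Multiply by 3/3 = 1:
j = 1, k = -1

Step 4: Verify.
12*(1) + 9*(-1) = 3 = 3 ✓

j = 1, k = -1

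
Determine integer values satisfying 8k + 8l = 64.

Step 1: Check solvability.
gcd(8, 8) = 8
Since 8 divides 64, solutions exist.

Step 2: Apply extended Euclidean algorithm to find gcd.
We find integers such that 8*x0 + 8*y0 = 8

Step 3: Scale the particular solution.
Multiply by 64/8 = 8:
k = 0, l = 8

Step 4: Verify.
8*(0) + 8*(8) = 64 = 64 ✓

k = 0, l = 8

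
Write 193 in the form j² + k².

We need to find integers j, k > 0 such that j² + k² = 193.
Trying j = 7: k² = 193 - 7² = 193 - 49 = 144
k = 12
Check: 7² + 12² = 49 + 144 = 193 ✓

193 = 7² + 12²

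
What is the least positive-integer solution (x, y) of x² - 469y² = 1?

We seek the smallest positive integers (x, y) with x² - 469y² = 1, i.e., x² = 469y² + 1.
Try successive y values:
y = 1: x² = 469·1² + 1 = 470, not a perfect square
y = 2: x² = 469·2² + 1 = 1877, not a perfect square
y = 3: x² = 469·3² + 1 = 4222, not a perfect square
... continuing the search (or via continued fractions) ...
y = 6336: x² = 469·6336² + 1 = 18827956225, x = 137215 ✓

Verify: 137215² - 469·6336² = 18827956225 - 18827956224 = 1 ✓

x = 137215, y = 6336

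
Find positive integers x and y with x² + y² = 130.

We need to find integers x, y > 0 such that x² + y² = 130.
Trying x = 3: y² = 130 - 3² = 130 - 9 = 121
y = 11
Check: 3² + 11² = 9 + 121 = 130 ✓

130 = 3² + 11²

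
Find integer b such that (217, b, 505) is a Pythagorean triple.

b² = c² - a² = 505² - 217² = 255025 - 47089 = 207936
b = sqrt(207936) = 456

456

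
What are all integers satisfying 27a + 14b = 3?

Step 1: Compute gcd(27, 14) = 1.
Since 1 divides 3, solutions exist.

Step 2: Find a particular solution using extended Euclidean algorithm.
We get a₀ = -3, b₀ = 6.
Check: 27*-3 + 14*6 = 3 = 3 ✓

Step 3: Write the general solution.
a = -3 + (14/1)t = -3 + 14t
b = 6 - (27/1)t = 6 - 27t
for any integer t.

a = -3 + 14t, b = 6 - 27t for integer t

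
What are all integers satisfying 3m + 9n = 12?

Step 1: Compute gcd(3, 9) = 3.
Since 3 divides 12, solutions exist.

Step 2: Find a particular solution using extended Euclidean algorithm.
We get m₀ = 4, n₀ = 0.
Check: 3*4 + 9*0 = 12 = 12 ✓

Step 3: Write the general solution.
m = 4 + (9/3)t = 4 + 3t
n = 0 - (3/3)t = 0 - 1t
for any integer t.

m = 4 + 3t, n = 0 - 1t for integer t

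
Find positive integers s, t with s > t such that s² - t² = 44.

Factor: s² - t² = (s+t)(s-t) = 44.
We need two factors of 44 with the same parity.
Use s+t = 22 and s-t = 2 (product 22·2 = 44).
Adding: 2s = 24, so s = 12.
Subtracting: 2t = 20, so t = 10.
Check: 12² - 10² = 144 - 100 = 44 ✓

s = 12, t = 10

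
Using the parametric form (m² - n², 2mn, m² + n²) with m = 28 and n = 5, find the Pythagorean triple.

a = m² - n² = 28² - 5² = 784 - 25 = 759
b = 2mn = 2·28·5 = 280
c = m² + n² = 784 + 25 = 809
Verify: 759² + 280² = 576081 + 78400 = 654481 = 809² ✓

(759, 280, 809)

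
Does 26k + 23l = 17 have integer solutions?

Step 1: Compute gcd(26, 23).
gcd(26, 23) = 1

Step 2: Check divisibility.
Does 1 divide 17? 17 = 1 x 17, so yes.

By the theorem on linear Diophantine equations, 26k + 23l = 17 has integer solutions if and only if gcd(26, 23) divides 17. Since 1 | 17, solutions exist.

Yes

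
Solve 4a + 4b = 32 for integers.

Step 1: Check solvability.
gcd(4, 4) = 4
Since 4 divides 32, solutions exist.

Step 2: Apply extended Euclidean algorithm to find gcd.
We find integers such that 4*x0 + 4*y0 = 4

Step 3: Scale the particular solution.
Multiply by 32/4 = 8:
a = 0, b = 8

Step 4: Verify.
4*(0) + 4*(8) = 32 = 32 ✓

a = 0, b = 8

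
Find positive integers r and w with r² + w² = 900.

We need to find integers r, w > 0 such that r² + w² = 900.
Trying r = 18: w² = 900 - 18² = 900 - 324 = 576
w = 24
Check: 18² + 24² = 324 + 576 = 900 ✓

900 = 18² + 24²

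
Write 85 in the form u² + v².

We need to find integers u, v > 0 such that u² + v² = 85.
Trying u = 2: v² = 85 - 2² = 85 - 4 = 81
v = 9
Check: 2² + 9² = 4 + 81 = 85 ✓

85 = 2² + 9²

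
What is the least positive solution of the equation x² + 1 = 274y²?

We need x² = 274y² - 1. Try successive y:
y = 1: x² = 274·1² - 1 = 273, not a perfect square
y = 2: x² = 274·2² - 1 = 1095, not a perfect square
y = 3: x² = 274·3² - 1 = 2465, not a perfect square
...
y = 85: x² = 274·85² - 1 = 1979649 = 1407² ✓
Check: 1407² - 274·85² = 1979649 - 1979650 = -1 ✓

x = 1407, y = 85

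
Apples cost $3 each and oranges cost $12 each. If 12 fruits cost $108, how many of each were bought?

Let a = apples, o = oranges.
a + o = 12
3a + 12o = 108
Substitute o = 12 - a:
3a + 12(12 - a) = 108
(3 - 12)a = 108 - 144
-9a = -36
a = 4, o = 12 - 4 = 8

Apples: 4, Oranges: 8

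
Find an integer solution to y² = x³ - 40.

Try small integer x values and check whether x³ - 40 is a perfect square.
x = 14: x³ - 40 = 14³ - 40 = 2744 - 40 = 2704
Is 2704 a perfect square? 52² = 2704 ✓
So (x, y) = (14, 52) is a solution.

x = 14, y = 52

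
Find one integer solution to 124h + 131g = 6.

Step 1: Check solvability.
gcd(124, 131) = 1
Since 1 divides 6, solutions exist.

Step 2: Apply extended Euclidean algorithm to find gcd.
We find integers such that 124*x0 + 131*y0 = 1

Step 3: Scale the particular solution.
Multiply by 6/1 = 6:
h = 336, g = -318

Step 4: Verify.
124*(336) + 131*(-318) = 6 = 6 ✓

h = 336, g = -318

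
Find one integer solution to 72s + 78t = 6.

Step 1: Check solvability.
gcd(72, 78) = 6
Since 6 divides 6, solutions exist.

Step 2: Apply extended Euclidean algorithm to find gcd.
We find integers such that 72*x0 + 78*y0 = 6

Step 3: Scale the particular solution.
Multiply by 6/6 = 1:
s = -1, t = 1

Step 4: Verify.
72*(-1) + 78*(1) = 6 = 6 ✓

s = -1, t = 1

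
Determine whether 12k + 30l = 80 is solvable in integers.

Step 1: Compute gcd(12, 30).
gcd(12, 30) = 6

Step 2: Check divisibility.
Does 6 divide 80? 80 = 6 x 13 + 2, so no.

By the theorem on linear Diophantine equations, 12k + 30l = 80 has integer solutions if and only if gcd(12, 30) divides 80. Since 6 does not divide 80, no solutions exist.

No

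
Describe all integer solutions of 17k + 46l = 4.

Step 1: Compute gcd(17, 46) = 1.
Since 1 divides 4, solutions exist.

Step 2: Find a particular solution using extended Euclidean algorithm.
We get k₀ = 76, l₀ = -28.
Check: 17*76 + 46*-28 = 4 = 4 ✓

Step 3: Write the general solution.
k = 76 + (46/1)t = 76 + 46t
l = -28 - (17/1)t = -28 - 17t
for any integer t.

k = 76 + 46t, l = -28 - 17t for integer t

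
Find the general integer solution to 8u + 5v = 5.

Step 1: Compute gcd(8, 5) = 1.
Since 1 divides 5, solutions exist.

Step 2: Find a particular solution using extended Euclidean algorithm.
We get u₀ = 10, v₀ = -15.
Check: 8*10 + 5*-15 = 5 = 5 ✓

Step 3: Write the general solution.
u = 10 + (5/1)t = 10 + 5t
v = -15 - (8/1)t = -15 - 8t
for any integer t.

u = 10 + 5t, v = -15 - 8t for integer t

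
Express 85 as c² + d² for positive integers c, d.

We need to find integers c, d > 0 such that c² + d² = 85.
Trying c = 2: d² = 85 - 2² = 85 - 4 = 81
d = 9
Check: 2² + 9² = 4 + 81 = 85 ✓

85 = 2² + 9²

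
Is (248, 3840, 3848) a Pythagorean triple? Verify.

Compute a² + b² = 248² + 3840² = 61504 + 14745600 = 14807104
Compute c² = 3848² = 14807104
Since 14807104 = 14807104, confirmed.

Yes, it is a Pythagorean triple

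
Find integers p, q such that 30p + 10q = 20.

Step 1: Check solvability.
gcd(30, 10) = 10
Since 10 divides 20, solutions exist.

Step 2: Apply extended Euclidean algorithm to find gcd.
We find integers such that 30*x0 + 10*y0 = 10

Step 3: Scale the particular solution.
Multiply by 20/10 = 2:
p = 0, q = 2

Step 4: Verify.
30*(0) + 10*(2) = 20 = 20 ✓

p = 0, q = 2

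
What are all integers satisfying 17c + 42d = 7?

Step 1: Compute gcd(17, 42) = 1.
Since 1 divides 7, solutions exist.

Step 2: Find a particular solution using extended Euclidean algorithm.
We get c₀ = 35, d₀ = -14.
Check: 17*35 + 42*-14 = 7 = 7 ✓

Step 3: Write the general solution.
c = 35 + (42/1)t = 35 + 42t
d = -14 - (17/1)t = -14 - 17t
for any integer t.

c = 35 + 42t, d = -14 - 17t for integer t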